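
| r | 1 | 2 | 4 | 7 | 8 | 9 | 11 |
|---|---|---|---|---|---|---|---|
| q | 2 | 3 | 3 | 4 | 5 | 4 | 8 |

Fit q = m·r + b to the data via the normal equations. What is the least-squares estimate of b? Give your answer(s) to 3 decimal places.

b = 1.429

From the data, Σr·r = 336, Σr = 42, Σ1 = 7.
Moment sums: Σr·q = 212, Σq = 29.
Δ = 336·7 − 42² = 588.
m = (212·7 − 42·29)/588 = 19/42; b = (336·29 − 42·212)/588 = 10/7.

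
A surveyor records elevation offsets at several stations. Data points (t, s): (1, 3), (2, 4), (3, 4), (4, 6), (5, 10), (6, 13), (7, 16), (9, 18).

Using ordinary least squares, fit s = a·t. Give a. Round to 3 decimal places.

The normal equations are: 221·a = 449.
(Σt·t = 221, Σt·s = 449.)
Hence a = 449 / 221 ≈ 2.03167.

a = 2.032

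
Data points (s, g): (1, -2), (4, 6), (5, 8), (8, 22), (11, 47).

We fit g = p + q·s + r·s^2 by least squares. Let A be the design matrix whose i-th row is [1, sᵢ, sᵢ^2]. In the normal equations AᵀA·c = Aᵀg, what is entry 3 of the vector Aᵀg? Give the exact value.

7389

Entry 3 ↔ basis s^2, so (Aᵀg)_{3} = Σᵢ (s^2)·gᵢ = (1)·(-2) + (16)·(6) + (25)·(8) + (64)·(22) + (121)·(47) = 7389.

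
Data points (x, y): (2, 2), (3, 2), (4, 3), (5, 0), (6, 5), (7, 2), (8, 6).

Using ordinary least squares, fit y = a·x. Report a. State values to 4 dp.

AᵀA·[a]ᵀ = Aᵀy reads: 203·a = 114.
(Σx·x = 203, Σx·y = 114.)
a = 114/203 = 0.561576.

a = 0.5616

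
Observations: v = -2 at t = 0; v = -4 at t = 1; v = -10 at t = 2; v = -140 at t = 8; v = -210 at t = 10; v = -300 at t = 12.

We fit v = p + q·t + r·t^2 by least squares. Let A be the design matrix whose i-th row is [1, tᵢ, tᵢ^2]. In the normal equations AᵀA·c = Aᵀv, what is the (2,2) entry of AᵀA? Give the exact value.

313

Row 2 ↔ basis t, column 2 ↔ basis t, so (AᵀA)_{2,2} = Σᵢ (t)·(t) = (0)·(0) + (1)·(1) + (2)·(2) + (8)·(8) + (10)·(10) + (12)·(12) = 313.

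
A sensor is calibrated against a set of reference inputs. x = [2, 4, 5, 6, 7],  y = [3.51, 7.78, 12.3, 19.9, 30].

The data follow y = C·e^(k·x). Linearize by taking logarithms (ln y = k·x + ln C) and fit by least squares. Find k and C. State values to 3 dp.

Linearized form: ln y = k·x + ln C. From the 5 transformed points,
AᵀA = [[130.0000, 24.0000]; [24.0000, 5]], rhs = [65.0182, 12.2087]ᵀ  (here Σx = 24.0000, Σ(x)² = 130.0000, Σln y = 12.2087, Σx·ln y = 65.0182).
Δ = 130.0000·5 − (24.0000)² = 74.0000; k = (65.0182·5 − 24.0000·12.2087)/74.0000 = 0.43354, ln C = (130.0000·12.2087 − 24.0000·65.0182)/74.0000 = 0.36073, so C = exp(0.36073) = 1.43437.

k = 0.434, C = 1.434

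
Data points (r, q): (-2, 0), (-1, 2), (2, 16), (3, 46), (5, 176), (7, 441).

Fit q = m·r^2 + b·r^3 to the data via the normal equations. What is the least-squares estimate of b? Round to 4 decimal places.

Entries of XᵀX: Σr^2·r^2 = 3140, Σr^2·r^3 = 20174, Σr^3·r^3 = 134132.
And Σr^2·q = 26489, Σr^3·q = 174631.
XᵀX·[m, b]ᵀ = Xᵀq becomes [[3140, 20174]; [20174, 134132]]·[m, b]ᵀ = [26489, 174631]ᵀ.
det = 3140·134132 − 20174² = 14184204.
m = (26489·134132 − 20174·174631)/14184204 = 15008377/7092102; b = (3140·174631 − 20174·26489)/14184204 = 6976127/7092102.

b = 0.9836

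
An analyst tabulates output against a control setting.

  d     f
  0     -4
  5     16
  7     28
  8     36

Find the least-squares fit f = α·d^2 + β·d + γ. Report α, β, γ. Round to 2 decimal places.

α = 0.34, β = 2.27, γ = -3.98

Compute the Gram sums: Σd^2·d^2 = 7122, Σd^2·d = 980, Σd^2 = 138, Σd·d = 138, Σd = 20, Σ1 = 4.
For Mᵀf: Σd^2·f = 4076, Σd·f = 564, Σf = 76.
MᵀM·[α, β, γ]ᵀ = Mᵀf becomes [[7122, 980, 138]; [980, 138, 20]; [138, 20, 4]]·[α, β, γ]ᵀ = [4076, 564, 76]ᵀ.
Inverting the 3×3 Gram matrix, [α, β, γ]ᵀ = [946/2809, 6382/2809, -11176/2809]ᵀ.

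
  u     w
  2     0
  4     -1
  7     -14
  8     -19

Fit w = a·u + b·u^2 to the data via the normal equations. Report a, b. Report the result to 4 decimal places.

a = 1.4325, b = -0.4795

Normal-equation sums: Σu·u = 133, Σu·u^2 = 927, Σu^2·u^2 = 6769.
Moment sums: Σu·w = -254, Σu^2·w = -1918.
Normal equations: [[133, 927]; [927, 6769]]·[a, b]ᵀ = [-254, -1918]ᵀ.
Determinant 133·6769 − 927² = 40948.
a = ((-254)·6769 − 927·(-1918))/40948 = 14665/10237; b = (133·(-1918) − 927·(-254))/40948 = -4909/10237.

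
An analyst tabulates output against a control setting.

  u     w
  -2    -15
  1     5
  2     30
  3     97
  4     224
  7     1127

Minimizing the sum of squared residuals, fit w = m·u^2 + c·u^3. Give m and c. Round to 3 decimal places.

m = 1.901, c = 3.014

With design matrix M, MᵀM = [[2771, 18075]; [18075, 122603]] and Mᵀw = [59745, 403881]ᵀ.
det = 2771·122603 − 18075² = 13027288.
m = (59745·122603 − 18075·403881)/13027288 = 3095895/1628411; c = (2771·403881 − 18075·59745)/13027288 = 4907922/1628411.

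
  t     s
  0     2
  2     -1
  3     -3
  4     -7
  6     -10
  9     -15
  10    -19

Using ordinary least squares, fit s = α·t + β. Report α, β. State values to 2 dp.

Sums needed: Σt·t = 246, Σt = 34, Σ1 = 7.
For Xᵀs: Σt·s = -424, Σs = -53.
Normal equations: [[246, 34]; [34, 7]]·[α, β]ᵀ = [-424, -53]ᵀ.
Eliminating β: 7·(row 1) − 34·(row 2) gives 566·α = 7·(-424) − 34·(-53) = -1166, so α = -583/283.
Then β = ((-53) − 34·(-583/283))/7 = 689/283.

α = -2.06, β = 2.43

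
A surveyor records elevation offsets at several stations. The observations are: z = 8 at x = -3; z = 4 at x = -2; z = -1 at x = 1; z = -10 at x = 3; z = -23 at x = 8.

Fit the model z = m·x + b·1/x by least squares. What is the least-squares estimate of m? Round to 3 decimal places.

m = -2.950

The normal system AᵀA·[m, b]ᵀ = Aᵀz is [[87, 5]; [5, 857/576]]·[m, b]ᵀ = [-247, -95/8]ᵀ.
Δ = 87·(857/576) − 5² = 20053/192.
m = ((-247)·(857/576) − 5·(-95/8))/(20053/192) = -177479/60159; b = (87·(-95/8) − 5·(-247))/(20053/192) = 38760/20053.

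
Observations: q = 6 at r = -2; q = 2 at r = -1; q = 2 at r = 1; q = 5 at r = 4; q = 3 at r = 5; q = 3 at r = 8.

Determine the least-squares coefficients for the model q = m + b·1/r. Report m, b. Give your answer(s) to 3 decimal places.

m = 3.505, b = -0.438

Compute the Gram sums: Σ1 = 6, Σ1/r = 3/40, Σ1/r·1/r = 3789/1600.
For Mᵀq: Σq = 21, Σ1/r·q = -31/40.
Normal equations: [[6, 3/40]; [3/40, 3789/1600]]·[m, b]ᵀ = [21, -31/40]ᵀ.
det = 6·(3789/1600) − (3/40)² = 909/64.
m = (21·(3789/1600) − (3/40)·(-31/40))/(909/64) = 26554/7575; b = (6·(-31/40) − (3/40)·21)/(909/64) = -664/1515.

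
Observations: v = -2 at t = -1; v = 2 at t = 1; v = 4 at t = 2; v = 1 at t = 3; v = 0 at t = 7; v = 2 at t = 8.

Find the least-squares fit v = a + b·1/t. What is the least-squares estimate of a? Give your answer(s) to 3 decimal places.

a = 0.724

Compute the Gram sums: Σ1 = 6, Σ1/t = 185/168, Σ1/t·1/t = 67657/28224.
Moment sums: Σv = 7, Σ1/t·v = 79/12.
So MᵀM·[a, b]ᵀ = Mᵀv: [[6, 185/168]; [185/168, 67657/28224]]·[a, b]ᵀ = [7, 79/12]ᵀ.
Determinant 6·(67657/28224) − (185/168)² = 371717/28224.
a = (7·(67657/28224) − (185/168)·(79/12))/(371717/28224) = 268989/371717; b = (6·(79/12) − (185/168)·7)/(371717/28224) = 897288/371717.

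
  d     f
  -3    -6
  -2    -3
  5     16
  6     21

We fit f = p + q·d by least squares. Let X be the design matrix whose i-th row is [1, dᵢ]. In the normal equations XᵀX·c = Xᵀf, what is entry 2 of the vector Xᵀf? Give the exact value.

Entry 2 ↔ basis d, so (Xᵀf)_{2} = Σᵢ (d)·fᵢ = (-3)·(-6) + (-2)·(-3) + (5)·(16) + (6)·(21) = 230.

230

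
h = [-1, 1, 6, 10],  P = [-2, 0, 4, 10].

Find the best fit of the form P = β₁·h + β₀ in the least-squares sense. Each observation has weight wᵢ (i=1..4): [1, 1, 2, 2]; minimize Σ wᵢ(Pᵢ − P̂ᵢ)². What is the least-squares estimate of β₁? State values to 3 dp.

β₁ = 1.077

Normal-equation sums: Σwᵢ·h·h = 274, Σwᵢ·h = 32, Σwᵢ·1 = 6.
Moment sums: Σwᵢ·h·P = 250, Σwᵢ·P = 26.
XᵀWX·[β₁, β₀]ᵀ = XᵀWP becomes [[274, 32]; [32, 6]]·[β₁, β₀]ᵀ = [250, 26]ᵀ.
Δ = 274·6 − 32² = 620.
β₁ = (250·6 − 32·26)/620 = 167/155; β₀ = (274·26 − 32·250)/620 = -219/155.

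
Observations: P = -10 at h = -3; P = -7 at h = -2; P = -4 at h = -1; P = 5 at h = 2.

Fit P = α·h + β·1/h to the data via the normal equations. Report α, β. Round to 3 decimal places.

The normal equations are: 18·α + 4·β = 58;  4·α + (29/18)·β = 40/3.
Δ = 18·(29/18) − 4² = 13.
α = (58·(29/18) − 4·(40/3))/13 = 361/117; β = (18·(40/3) − 4·58)/13 = 8/13.

α = 3.085, β = 0.615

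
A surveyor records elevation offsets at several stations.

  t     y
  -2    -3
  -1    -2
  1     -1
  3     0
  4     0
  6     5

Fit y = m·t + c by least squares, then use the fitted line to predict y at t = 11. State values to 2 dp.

From the data, Σt·t = 67, Σt = 11, Σ1 = 6.
For Aᵀy: Σt·y = 37, Σy = -1.
Δ = 67·6 − 11² = 281.
m = (37·6 − 11·(-1))/281 = 233/281; c = (67·(-1) − 11·37)/281 = -474/281.
At t = 11: ŷ = (233/281)·(11) + (-474/281)·(1) = 2089/281.

ŷ = 7.43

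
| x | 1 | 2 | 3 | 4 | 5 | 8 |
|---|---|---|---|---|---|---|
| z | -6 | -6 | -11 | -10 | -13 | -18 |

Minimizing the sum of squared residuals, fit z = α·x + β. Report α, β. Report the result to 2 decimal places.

α = -1.77, β = -3.87

Normal-equation sums: Σx·x = 119, Σx = 23, Σ1 = 6.
And Σx·z = -300, Σz = -64.
Eliminating β: 6·(row 1) − 23·(row 2) gives 185·α = 6·(-300) − 23·(-64) = -328, so α = -328/185.
Then β = ((-64) − 23·(-328/185))/6 = -716/185.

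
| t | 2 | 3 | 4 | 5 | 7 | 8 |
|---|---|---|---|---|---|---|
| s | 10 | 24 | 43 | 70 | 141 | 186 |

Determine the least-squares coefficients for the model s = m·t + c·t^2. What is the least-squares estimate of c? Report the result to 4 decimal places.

c = 3.0759

Setting ∂/∂m … = 0 gives: 167·m + 1079·c = 3089;  1079·m + 7475·c = 21507.
(Σt·t = 167, Σt·t^2 = 1079, Σt^2·t^2 = 7475, Σt·s = 3089, Σt^2·s = 21507.)
Δ = 167·7475 − 1079² = 84084.
m = (3089·7475 − 1079·21507)/84084 = -4453/3234; c = (167·21507 − 1079·3089)/84084 = 129319/42042.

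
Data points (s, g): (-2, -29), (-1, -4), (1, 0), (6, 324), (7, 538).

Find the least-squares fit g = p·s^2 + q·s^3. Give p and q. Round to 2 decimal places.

p = -3.02, q = 2.00

Normal-equation sums: Σs^2·s^2 = 3715, Σs^2·s^3 = 24551, Σs^3·s^3 = 164371.
And Σs^2·g = 37906, Σs^3·g = 254754.
Δ = 3715·164371 − 24551² = 7886664.
p = (37906·164371 − 24551·254754)/7886664 = -2977291/985833; q = (3715·254754 − 24551·37906)/7886664 = 1972613/985833.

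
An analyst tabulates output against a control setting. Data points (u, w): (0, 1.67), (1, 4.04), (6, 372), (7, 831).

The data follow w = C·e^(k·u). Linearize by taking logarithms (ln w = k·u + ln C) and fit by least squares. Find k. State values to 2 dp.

With ln wᵢ as the transformed response and uᵢ as the regressor:
Σu = 14.0000, Σ(u)² = 86.0000, Σln w = 14.5506, Σu·ln w = 83.9680.
Equations: 86.0000·k + 14.0000·ln C = 83.9680;  14.0000·k + 4·ln C = 14.5506.
Δ = 86.0000·4 − (14.0000)² = 148.0000; k = (83.9680·4 − 14.0000·14.5506)/148.0000 = 0.89300, ln C = (86.0000·14.5506 − 14.0000·83.9680)/148.0000 = 0.51215.

k = 0.89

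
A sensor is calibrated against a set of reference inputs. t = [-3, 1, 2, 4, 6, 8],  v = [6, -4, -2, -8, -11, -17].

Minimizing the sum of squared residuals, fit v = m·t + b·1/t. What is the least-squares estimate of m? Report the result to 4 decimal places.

XᵀX·[m, b]ᵀ = Xᵀv reads: 130·m + 6·b = -260;  6·m + (845/576)·b = -311/24.
(Σt·t = 130, Σt·1/t = 6, Σ1/t·1/t = 845/576, Σt·v = -260, Σ1/t·v = -311/24.)
Determinant 130·(845/576) − 6² = 44557/288.
m = ((-260)·(845/576) − 6·(-311/24))/(44557/288) = -87458/44557; b = (130·(-311/24) − 6·(-260))/(44557/288) = -35880/44557.

m = -1.9628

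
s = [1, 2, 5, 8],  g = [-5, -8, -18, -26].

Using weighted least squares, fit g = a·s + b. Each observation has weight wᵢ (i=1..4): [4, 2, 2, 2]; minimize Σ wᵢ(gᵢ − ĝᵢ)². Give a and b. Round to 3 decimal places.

a = -3.043, b = -2.054

From the data, Σwᵢ·s·s = 190, Σwᵢ·s = 34, Σwᵢ·1 = 10.
Right-hand side: Σwᵢ·s·g = -648, Σwᵢ·g = -124.
Determinant 190·10 − 34² = 744.
a = ((-648)·10 − 34·(-124))/744 = -283/93; b = (190·(-124) − 34·(-648))/744 = -191/93.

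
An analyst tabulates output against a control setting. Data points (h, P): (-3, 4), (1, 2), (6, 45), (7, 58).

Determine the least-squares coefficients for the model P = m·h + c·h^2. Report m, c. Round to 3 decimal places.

The normal system MᵀM·[m, c]ᵀ = MᵀP is [[95, 533]; [533, 3779]]·[m, c]ᵀ = [666, 4500]ᵀ.
Δ = 95·3779 − 533² = 74916.
m = (666·3779 − 533·4500)/74916 = 6573/4162; c = (95·4500 − 533·666)/74916 = 4029/4162.

m = 1.579, c = 0.968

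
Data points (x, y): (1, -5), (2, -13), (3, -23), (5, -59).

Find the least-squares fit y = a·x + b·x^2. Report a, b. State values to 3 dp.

a = -2.463, b = -1.857

The normal system MᵀM·[a, b]ᵀ = Mᵀy is [[39, 161]; [161, 723]]·[a, b]ᵀ = [-395, -1739]ᵀ.
Eliminating b: 723·(row 1) − 161·(row 2) gives 2276·a = 723·(-395) − 161·(-1739) = -5606, so a = -2803/1138.
Then b = ((-1739) − 161·(-2803/1138))/723 = -2113/1138.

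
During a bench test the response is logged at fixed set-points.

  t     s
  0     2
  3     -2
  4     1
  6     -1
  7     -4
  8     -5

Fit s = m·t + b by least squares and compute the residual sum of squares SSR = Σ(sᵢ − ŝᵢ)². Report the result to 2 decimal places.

With design matrix X, XᵀX = [[174, 28]; [28, 6]] and Xᵀs = [-76, -9]ᵀ.
det = 174·6 − 28² = 260.
m = ((-76)·6 − 28·(-9))/260 = -51/65; b = (174·(-9) − 28·(-76))/260 = 281/130.
Residuals: -21/130, -47/26, 257/130, 201/130, -87/130, -23/26; SSR = 1407/130.

SSR = 10.82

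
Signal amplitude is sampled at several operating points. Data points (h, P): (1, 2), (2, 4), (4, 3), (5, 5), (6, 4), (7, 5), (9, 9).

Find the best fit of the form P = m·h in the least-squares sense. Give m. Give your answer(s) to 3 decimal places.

m = 0.882

Sums needed: Σh·h = 212.
And Σh·P = 187.
So XᵀX·[m]ᵀ = XᵀP: [[212]]·[m]ᵀ = [187]ᵀ.
m = 187/212 = 0.882075.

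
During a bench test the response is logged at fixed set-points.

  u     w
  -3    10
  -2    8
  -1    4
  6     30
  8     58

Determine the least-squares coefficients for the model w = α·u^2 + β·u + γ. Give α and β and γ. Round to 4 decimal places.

The normal system XᵀX·[α, β, γ]ᵀ = Xᵀw is [[5490, 692, 114]; [692, 114, 8]; [114, 8, 5]]·[α, β, γ]ᵀ = [4918, 594, 110]ᵀ.
Inverting the 3×3 Gram matrix, [α, β, γ]ᵀ = [38599/41071, -24727/41071, 63068/41071]ᵀ.

α = 0.9398, β = -0.6021, γ = 1.5356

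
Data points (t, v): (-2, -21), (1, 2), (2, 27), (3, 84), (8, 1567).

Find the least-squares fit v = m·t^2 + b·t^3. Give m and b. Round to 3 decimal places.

m = 0.478, b = 3.001

Normal-equation sums: Σt^2·t^2 = 4210, Σt^2·t^3 = 33012, Σt^3·t^3 = 263002.
And Σt^2·v = 101070, Σt^3·v = 804958.
Eliminating b: 263002·(row 1) − 33012·(row 2) gives 17446276·m = 263002·101070 − 33012·804958 = 8338644, so m = 2084661/4361569.
Then b = (804958 − 33012·(2084661/4361569))/263002 = 13087585/4361569.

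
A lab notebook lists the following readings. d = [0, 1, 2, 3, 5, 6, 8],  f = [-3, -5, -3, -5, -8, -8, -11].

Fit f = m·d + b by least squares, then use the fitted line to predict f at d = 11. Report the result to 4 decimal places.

The normal system MᵀM·[m, b]ᵀ = Mᵀf is [[139, 25]; [25, 7]]·[m, b]ᵀ = [-202, -43]ᵀ.
Determinant 139·7 − 25² = 348.
m = ((-202)·7 − 25·(-43))/348 = -113/116; b = (139·(-43) − 25·(-202))/348 = -309/116.
At d = 11: f̂ = (-113/116)·(11) + (-309/116)·(1) = -388/29.

f̂ = -13.3793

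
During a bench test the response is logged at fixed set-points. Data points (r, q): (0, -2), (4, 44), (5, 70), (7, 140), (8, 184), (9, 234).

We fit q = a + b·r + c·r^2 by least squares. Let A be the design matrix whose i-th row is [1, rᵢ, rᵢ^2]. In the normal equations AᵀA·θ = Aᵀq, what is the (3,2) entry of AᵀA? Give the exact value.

Row 3 ↔ basis r^2, column 2 ↔ basis r, so (AᵀA)_{3,2} = Σᵢ (r^2)·(r) = (0)·(0) + (16)·(4) + (25)·(5) + (49)·(7) + (64)·(8) + (81)·(9) = 1773.

1773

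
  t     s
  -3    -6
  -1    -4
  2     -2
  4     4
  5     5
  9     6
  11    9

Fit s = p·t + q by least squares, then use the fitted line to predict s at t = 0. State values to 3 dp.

ŝ = -2.467

The normal equations are: 257·p + 27·q = 212;  27·p + 7·q = 12.
Δ = 257·7 − 27² = 1070.
p = (212·7 − 27·12)/1070 = 116/107; q = (257·12 − 27·212)/1070 = -264/107.
At t = 0: ŝ = (116/107)·(0) + (-264/107)·(1) = -264/107.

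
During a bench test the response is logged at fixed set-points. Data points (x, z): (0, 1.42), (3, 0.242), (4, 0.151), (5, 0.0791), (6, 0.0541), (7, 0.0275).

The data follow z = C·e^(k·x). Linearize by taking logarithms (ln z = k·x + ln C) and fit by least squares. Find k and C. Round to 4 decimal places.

k = -0.5557, C = 1.3695

Let Y = ln z. Fitting Y = k·x + ln C by least squares:
Σx = 25.0000, Σ(x)² = 135.0000, Σln z = -12.0062, Σx·ln z = -67.1601.
Equations: 135.0000·k + 25.0000·ln C = -67.1601;  25.0000·k + 6·ln C = -12.0062.
Slope k = (n·Σx·ln z − Σx·Σln z)/(n·Σ(x)² − (Σx)²) = (6·-67.1601 − 25.0000·-12.0062)/185.0000 = -0.55571; ln C = (Σln z − k·Σx)/n = 0.31443, so C = exp(0.31443) = 1.36948.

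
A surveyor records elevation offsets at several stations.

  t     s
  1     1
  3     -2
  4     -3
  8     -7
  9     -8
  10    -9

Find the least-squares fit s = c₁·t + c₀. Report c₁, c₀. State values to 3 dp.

Sums needed: Σt·t = 271, Σt = 35, Σ1 = 6.
And Σt·s = -235, Σs = -28.
Eliminating c₀: 6·(row 1) − 35·(row 2) gives 401·c₁ = 6·(-235) − 35·(-28) = -430, so c₁ = -430/401.
Then c₀ = ((-28) − 35·(-430/401))/6 = 637/401.

c₁ = -1.072, c₀ = 1.589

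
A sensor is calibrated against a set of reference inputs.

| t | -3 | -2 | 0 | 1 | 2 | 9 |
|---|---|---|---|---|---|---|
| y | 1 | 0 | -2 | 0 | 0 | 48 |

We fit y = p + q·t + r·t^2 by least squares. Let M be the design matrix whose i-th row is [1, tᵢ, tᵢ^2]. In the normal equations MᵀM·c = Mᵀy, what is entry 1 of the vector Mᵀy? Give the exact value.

47

Entry 1 ↔ basis 1, so (Mᵀy)_{1} = Σᵢ yᵢ = (1)·(1) + (1)·(0) + (1)·(-2) + (1)·(0) + (1)·(0) + (1)·(48) = 47.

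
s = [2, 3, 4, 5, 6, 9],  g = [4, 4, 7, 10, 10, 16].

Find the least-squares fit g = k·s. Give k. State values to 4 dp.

k = 1.7661

The normal system XᵀX·[k]ᵀ = Xᵀg is [[171]]·[k]ᵀ = [302]ᵀ.
k = 302/171 = 1.76608.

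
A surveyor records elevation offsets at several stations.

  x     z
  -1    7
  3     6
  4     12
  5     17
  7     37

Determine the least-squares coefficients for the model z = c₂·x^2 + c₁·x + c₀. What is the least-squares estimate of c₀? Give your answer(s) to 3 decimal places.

c₀ = 3.914

Entries of MᵀM: Σx^2·x^2 = 3364, Σx^2·x = 558, Σx^2 = 100, Σx·x = 100, Σx = 18, Σ1 = 5.
Moment sums: Σx^2·z = 2491, Σx·z = 403, Σz = 79.
Row-reducing yields c₂ = 1951/2002, c₁ = -4229/2002, c₀ = 3918/1001.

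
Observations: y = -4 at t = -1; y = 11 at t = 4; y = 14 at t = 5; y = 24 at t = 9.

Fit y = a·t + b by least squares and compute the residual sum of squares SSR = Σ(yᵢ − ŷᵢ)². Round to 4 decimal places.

SSR = 1.2217

Normal-equation sums: Σt·t = 123, Σt = 17, Σ1 = 4.
Moment sums: Σt·y = 334, Σy = 45.
MᵀM·[a, b]ᵀ = Mᵀy becomes [[123, 17]; [17, 4]]·[a, b]ᵀ = [334, 45]ᵀ.
det = 123·4 − 17² = 203.
a = (334·4 − 17·45)/203 = 571/203; b = (123·45 − 17·334)/203 = -143/203.
Residuals: -14/29, 92/203, 130/203, -124/203; SSR = 248/203.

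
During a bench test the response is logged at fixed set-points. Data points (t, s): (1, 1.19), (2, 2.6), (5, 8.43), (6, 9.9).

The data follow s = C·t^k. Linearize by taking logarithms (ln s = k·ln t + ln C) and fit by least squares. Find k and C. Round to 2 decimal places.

k = 1.20, C = 1.17

Taking logs, ln s = k·ln t + ln C, so regress ln s on ln t.
XᵀX = [[6.2811, 4.0943]; [4.0943, 4]], rhs = [8.2010, 5.5538]ᵀ  (here Σln t = 4.0943, Σ(ln t)² = 6.2811, Σln s = 5.5538, Σln t·ln s = 8.2010).
Solving (det = 8.3609): k = 1.20378, ln C = 0.15627, so C = exp(0.15627) = 1.16914.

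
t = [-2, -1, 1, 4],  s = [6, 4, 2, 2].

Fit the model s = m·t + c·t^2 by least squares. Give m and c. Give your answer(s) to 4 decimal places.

m = -1.7690, c = 0.5878

Compute the Gram sums: Σt·t = 22, Σt·t^2 = 56, Σt^2·t^2 = 274.
Right-hand side: Σt·s = -6, Σt^2·s = 62.
So MᵀM·[m, c]ᵀ = Mᵀs: [[22, 56]; [56, 274]]·[m, c]ᵀ = [-6, 62]ᵀ.
Eliminating c: 274·(row 1) − 56·(row 2) gives 2892·m = 274·(-6) − 56·62 = -5116, so m = -1279/723.
Then c = (62 − 56·(-1279/723))/274 = 425/723.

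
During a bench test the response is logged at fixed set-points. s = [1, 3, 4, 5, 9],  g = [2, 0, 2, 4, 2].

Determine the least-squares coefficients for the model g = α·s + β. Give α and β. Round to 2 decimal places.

From the data, Σs·s = 132, Σs = 22, Σ1 = 5.
And Σs·g = 48, Σg = 10.
Determinant 132·5 − 22² = 176.
α = (48·5 − 22·10)/176 = 5/44; β = (132·10 − 22·48)/176 = 3/2.

α = 0.11, β = 1.50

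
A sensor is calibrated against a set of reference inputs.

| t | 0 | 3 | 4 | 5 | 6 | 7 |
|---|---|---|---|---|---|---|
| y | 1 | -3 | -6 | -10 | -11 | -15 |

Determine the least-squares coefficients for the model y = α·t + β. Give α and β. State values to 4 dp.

α = -2.2919, β = 2.2162

AᵀA·[α, β]ᵀ = Aᵀy reads: 135·α + 25·β = -254;  25·α + 6·β = -44.
(Σt·t = 135, Σt = 25, Σ1 = 6, Σt·y = -254, Σy = -44.)
det = 135·6 − 25² = 185.
α = ((-254)·6 − 25·(-44))/185 = -424/185; β = (135·(-44) − 25·(-254))/185 = 82/37.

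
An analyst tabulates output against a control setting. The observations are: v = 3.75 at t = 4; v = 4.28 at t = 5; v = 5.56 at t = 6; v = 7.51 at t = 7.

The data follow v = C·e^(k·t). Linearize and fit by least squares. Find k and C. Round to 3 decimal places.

With ln vᵢ as the transformed response and tᵢ as the regressor:
Σt = 22.0000, Σ(t)² = 126.0000, Σln v = 6.5075, Σt·ln v = 36.9640.
Equations: 126.0000·k + 22.0000·ln C = 36.9640;  22.0000·k + 4·ln C = 6.5075.
Slope k = (n·Σt·ln v − Σt·Σln v)/(n·Σ(t)² − (Σt)²) = (4·36.9640 − 22.0000·6.5075)/20.0000 = 0.23451; ln C = (Σln v − k·Σt)/n = 0.33709, so C = exp(0.33709) = 1.40086.

k = 0.235, C = 1.401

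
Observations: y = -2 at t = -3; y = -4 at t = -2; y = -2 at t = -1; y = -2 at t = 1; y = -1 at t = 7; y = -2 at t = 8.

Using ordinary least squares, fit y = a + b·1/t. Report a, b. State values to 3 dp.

a = -2.125, b = 0.447

Setting ∂/∂a … = 0 gives: 6·a + (-95/168)·b = -13;  (-95/168)·a + (67657/28224)·b = 191/84.
(Σ1 = 6, Σ1/t = -95/168, Σ1/t·1/t = 67657/28224, Σy = -13, Σ1/t·y = 191/84.)
det = 6·(67657/28224) − (-95/168)² = 396917/28224.
a = ((-13)·(67657/28224) − (-95/168)·(191/84))/(396917/28224) = -843251/396917; b = (6·(191/84) − (-95/168)·(-13))/(396917/28224) = 177576/396917.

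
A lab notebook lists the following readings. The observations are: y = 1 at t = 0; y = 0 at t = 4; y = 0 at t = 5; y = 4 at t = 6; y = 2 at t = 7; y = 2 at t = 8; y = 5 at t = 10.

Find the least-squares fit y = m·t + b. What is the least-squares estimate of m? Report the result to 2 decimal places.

Setting ∂/∂m … = 0 gives: 290·m + 40·b = 104;  40·m + 7·b = 14.
Determinant 290·7 − 40² = 430.
m = (104·7 − 40·14)/430 = 84/215; b = (290·14 − 40·104)/430 = -10/43.

m = 0.39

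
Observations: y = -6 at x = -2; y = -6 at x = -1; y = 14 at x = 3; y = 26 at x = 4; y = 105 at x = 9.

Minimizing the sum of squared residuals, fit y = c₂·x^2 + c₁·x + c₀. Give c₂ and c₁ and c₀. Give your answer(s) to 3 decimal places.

MᵀM·[c₂, c₁, c₀]ᵀ = Mᵀy reads: 6915·c₂ + 811·c₁ + 111·c₀ = 9017;  811·c₂ + 111·c₁ + 13·c₀ = 1109;  111·c₂ + 13·c₁ + 5·c₀ = 133.
(Σx^2·x^2 = 6915, Σx^2·x = 811, Σx^2 = 111, Σx·x = 111, Σx = 13, Σ1 = 5, Σx^2·y = 9017, Σx·y = 1109, Σy = 133.)
Row-reducing yields c₂ = 17369/17675, c₁ = 57202/17675, c₀ = -9166/2525.

c₂ = 0.983, c₁ = 3.236, c₀ = -3.630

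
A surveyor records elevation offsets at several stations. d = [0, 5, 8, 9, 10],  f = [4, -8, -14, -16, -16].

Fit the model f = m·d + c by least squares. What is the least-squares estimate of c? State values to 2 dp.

c = 3.35

AᵀA·[m, c]ᵀ = Aᵀf reads: 270·m + 32·c = -456;  32·m + 5·c = -50.
(Σd·d = 270, Σd = 32, Σ1 = 5, Σd·f = -456, Σf = -50.)
Determinant 270·5 − 32² = 326.
m = ((-456)·5 − 32·(-50))/326 = -340/163; c = (270·(-50) − 32·(-456))/326 = 546/163.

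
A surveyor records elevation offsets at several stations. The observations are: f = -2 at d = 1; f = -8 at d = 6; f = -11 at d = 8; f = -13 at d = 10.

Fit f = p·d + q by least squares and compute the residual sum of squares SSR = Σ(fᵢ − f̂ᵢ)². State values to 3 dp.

The normal system AᵀA·[p, q]ᵀ = Aᵀf is [[201, 25]; [25, 4]]·[p, q]ᵀ = [-268, -34]ᵀ.
Eliminating q: 4·(row 1) − 25·(row 2) gives 179·p = 4·(-268) − 25·(-34) = -222, so p = -222/179.
Then q = ((-34) − 25·(-222/179))/4 = -134/179.
Residuals: -2/179, 34/179, -59/179, 27/179; SSR = 30/179.

SSR = 0.168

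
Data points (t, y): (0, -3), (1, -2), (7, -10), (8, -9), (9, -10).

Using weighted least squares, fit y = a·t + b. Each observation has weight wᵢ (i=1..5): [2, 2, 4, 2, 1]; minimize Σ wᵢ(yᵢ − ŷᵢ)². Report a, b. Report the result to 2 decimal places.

Forming MᵀWM = [[407, 55]; [55, 11]] and MᵀWy = [-518, -78]ᵀ gives MᵀWM·[a, b]ᵀ = MᵀWy.
Δ = 407·11 − 55² = 1452.
a = ((-518)·11 − 55·(-78))/1452 = -32/33; b = (407·(-78) − 55·(-518))/1452 = -74/33.

a = -0.97, b = -2.24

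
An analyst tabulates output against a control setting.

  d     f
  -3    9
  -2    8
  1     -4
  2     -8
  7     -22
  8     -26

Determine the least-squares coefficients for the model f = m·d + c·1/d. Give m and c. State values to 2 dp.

Forming AᵀA = [[131, 6]; [6, 46489/28224]] and Aᵀf = [-425, -599/28]ᵀ gives AᵀA·[m, c]ᵀ = Aᵀf.
Δ = 131·(46489/28224) − 6² = 5073995/28224.
m = ((-425)·(46489/28224) − 6·(-599/28))/(5073995/28224) = -16135073/5073995; c = (131·(-599/28) − 6·(-425))/(5073995/28224) = -7125552/5073995.

m = -3.18, c = -1.40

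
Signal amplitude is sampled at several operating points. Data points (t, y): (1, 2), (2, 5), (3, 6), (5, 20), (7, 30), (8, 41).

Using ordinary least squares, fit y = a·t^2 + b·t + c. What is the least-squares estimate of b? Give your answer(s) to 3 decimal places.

Normal-equation sums: Σt^2·t^2 = 7220, Σt^2·t = 1016, Σt^2 = 152, Σt·t = 152, Σt = 26, Σ1 = 6.
For Mᵀy: Σt^2·y = 4670, Σt·y = 668, Σy = 104.
So MᵀM·[a, b, c]ᵀ = Mᵀy: [[7220, 1016, 152]; [1016, 152, 26]; [152, 26, 6]]·[a, b, c]ᵀ = [4670, 668, 104]ᵀ.
Row-reducing yields a = 599/1210, b = 622/605, c = 204/605.

b = 1.028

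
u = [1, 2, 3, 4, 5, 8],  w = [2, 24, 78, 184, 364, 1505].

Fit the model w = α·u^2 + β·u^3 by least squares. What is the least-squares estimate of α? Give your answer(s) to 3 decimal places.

Sums needed: Σu^2·u^2 = 5075, Σu^2·u^3 = 37193, Σu^3·u^3 = 282659.
For Xᵀw: Σu^2·w = 109164, Σu^3·w = 830136.
Normal equations: [[5075, 37193]; [37193, 282659]]·[α, β]ᵀ = [109164, 830136]ᵀ.
Determinant 5075·282659 − 37193² = 51175176.
α = (109164·282659 − 37193·830136)/51175176 = -122187/328046; β = (5075·830136 − 37193·109164)/51175176 = 12733629/4264598.

α = -0.372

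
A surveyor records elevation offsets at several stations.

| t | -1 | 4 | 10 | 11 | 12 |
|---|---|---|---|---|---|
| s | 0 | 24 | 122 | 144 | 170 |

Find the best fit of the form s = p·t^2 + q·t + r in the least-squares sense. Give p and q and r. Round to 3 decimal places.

p = 1.027, q = 1.782, r = 0.677

Compute the Gram sums: Σt^2·t^2 = 45634, Σt^2·t = 4122, Σt^2 = 382, Σt·t = 382, Σt = 36, Σ1 = 5.
For Mᵀs: Σt^2·s = 54488, Σt·s = 4940, Σs = 460.
MᵀM·[p, q, r]ᵀ = Mᵀs becomes [[45634, 4122, 382]; [4122, 382, 36]; [382, 36, 5]]·[p, q, r]ᵀ = [54488, 4940, 460]ᵀ.
Solving the 3×3 system (Gaussian elimination) gives p = 89049/86672, q = 154417/86672, r = 29339/43336.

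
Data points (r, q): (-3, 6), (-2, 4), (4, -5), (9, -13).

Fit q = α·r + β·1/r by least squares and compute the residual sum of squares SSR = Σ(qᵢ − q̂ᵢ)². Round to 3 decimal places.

SSR = 2.438

Entries of XᵀX: Σr·r = 110, Σr·1/r = 4, Σ1/r·1/r = 565/1296.
And Σr·q = -163, Σ1/r·q = -241/36.
Eliminating β: (565/1296)·(row 1) − 4·(row 2) gives (20707/648)·α = (565/1296)·(-163) − 4·(-241/36) = -57391/1296, so α = -57391/41414.
Then β = ((-241/36) − 4·(-57391/41414))/(565/1296) = -54684/20707.
Residuals: 39855/41414, -1905/20707, 24918/20707, -9711/41414; SSR = 100953/41414.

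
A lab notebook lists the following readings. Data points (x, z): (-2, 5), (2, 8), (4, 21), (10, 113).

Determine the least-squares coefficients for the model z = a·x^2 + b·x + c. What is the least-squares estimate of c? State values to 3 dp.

Normal-equation sums: Σx^2·x^2 = 10288, Σx^2·x = 1064, Σx^2 = 124, Σx·x = 124, Σx = 14, Σ1 = 4.
Right-hand side: Σx^2·z = 11688, Σx·z = 1220, Σz = 147.
AᵀA·[a, b, c]ᵀ = Aᵀz becomes [[10288, 1064, 124]; [1064, 124, 14]; [124, 14, 4]]·[a, b, c]ᵀ = [11688, 1220, 147]ᵀ.
Solving the 3×3 system (Gaussian elimination) gives a = 251/240, b = 373/600, c = 323/150.

c = 2.153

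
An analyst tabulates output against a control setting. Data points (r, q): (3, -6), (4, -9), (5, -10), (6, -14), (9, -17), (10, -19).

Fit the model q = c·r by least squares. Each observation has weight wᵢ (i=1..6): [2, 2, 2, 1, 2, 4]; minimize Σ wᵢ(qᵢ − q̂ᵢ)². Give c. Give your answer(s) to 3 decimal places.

XᵀWX·[c]ᵀ = XᵀWq reads: 698·c = -1358.
c = (-1358)/698 = -1.94556.

c = -1.946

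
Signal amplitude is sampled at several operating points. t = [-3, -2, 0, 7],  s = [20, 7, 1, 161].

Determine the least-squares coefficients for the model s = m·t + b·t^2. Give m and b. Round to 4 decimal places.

Normal-equation sums: Σt·t = 62, Σt·t^2 = 308, Σt^2·t^2 = 2498.
Right-hand side: Σt·s = 1053, Σt^2·s = 8097.
Normal equations: [[62, 308]; [308, 2498]]·[m, b]ᵀ = [1053, 8097]ᵀ.
Eliminating b: 2498·(row 1) − 308·(row 2) gives 60012·m = 2498·1053 − 308·8097 = 136518, so m = 22753/10002.
Then b = (8097 − 308·(22753/10002))/2498 = 29615/10002.

m = 2.2748, b = 2.9609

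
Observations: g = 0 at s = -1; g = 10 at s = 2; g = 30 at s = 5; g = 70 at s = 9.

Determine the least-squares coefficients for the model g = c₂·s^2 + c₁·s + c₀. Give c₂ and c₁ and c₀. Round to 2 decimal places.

c₂ = 0.51, c₁ = 2.94, c₀ = 2.34

The normal equations are: 7203·c₂ + 861·c₁ + 111·c₀ = 6460;  861·c₂ + 111·c₁ + 15·c₀ = 800;  111·c₂ + 15·c₁ + 4·c₀ = 110.
Row-reducing yields c₂ = 790/1551, c₁ = 1520/517, c₀ = 110/47.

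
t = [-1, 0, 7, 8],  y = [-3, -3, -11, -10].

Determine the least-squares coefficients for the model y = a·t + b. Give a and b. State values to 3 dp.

Forming MᵀM = [[114, 14]; [14, 4]] and Mᵀy = [-154, -27]ᵀ gives MᵀM·[a, b]ᵀ = Mᵀy.
Determinant 114·4 − 14² = 260.
a = ((-154)·4 − 14·(-27))/260 = -119/130; b = (114·(-27) − 14·(-154))/260 = -461/130.

a = -0.915, b = -3.546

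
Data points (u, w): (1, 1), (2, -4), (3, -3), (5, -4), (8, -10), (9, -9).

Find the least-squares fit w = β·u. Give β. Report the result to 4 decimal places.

From the data, Σu·u = 184.
Right-hand side: Σu·w = -197.
XᵀX·[β]ᵀ = Xᵀw becomes [[184]]·[β]ᵀ = [-197]ᵀ.
Hence β = -197 / 184 ≈ -1.07065.

β = -1.0707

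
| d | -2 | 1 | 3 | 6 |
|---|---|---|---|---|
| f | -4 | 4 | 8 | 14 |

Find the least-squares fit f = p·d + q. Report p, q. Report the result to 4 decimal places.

The normal equations are: 50·p + 8·q = 120;  8·p + 4·q = 22.
Δ = 50·4 − 8² = 136.
p = (120·4 − 8·22)/136 = 38/17; q = (50·22 − 8·120)/136 = 35/34.

p = 2.2353, q = 1.0294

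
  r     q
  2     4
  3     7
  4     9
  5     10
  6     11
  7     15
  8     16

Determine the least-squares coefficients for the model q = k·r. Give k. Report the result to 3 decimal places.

The normal equations are: 203·k = 414.
k = 414/203 = 2.03941.

k = 2.039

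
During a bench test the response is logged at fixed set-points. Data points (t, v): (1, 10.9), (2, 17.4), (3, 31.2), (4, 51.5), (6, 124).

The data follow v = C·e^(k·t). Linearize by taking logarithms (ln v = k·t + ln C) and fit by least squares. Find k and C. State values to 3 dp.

k = 0.492, C = 6.792

With ln vᵢ as the transformed response and tᵢ as the regressor:
Σt = 16.0000, Σ(t)² = 66.0000, Σln v = 17.4475, Σt·ln v = 63.1110.
Equations: 66.0000·k + 16.0000·ln C = 63.1110;  16.0000·k + 5·ln C = 17.4475.
Slope k = (n·Σt·ln v − Σt·Σln v)/(n·Σ(t)² − (Σt)²) = (5·63.1110 − 16.0000·17.4475)/74.0000 = 0.49182; ln C = (Σln v − k·Σt)/n = 1.91568, so C = exp(1.91568) = 6.79156.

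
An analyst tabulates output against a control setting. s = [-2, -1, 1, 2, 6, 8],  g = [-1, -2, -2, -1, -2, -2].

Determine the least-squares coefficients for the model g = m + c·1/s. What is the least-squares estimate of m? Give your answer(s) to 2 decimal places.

m = -1.66

AᵀA·[m, c]ᵀ = Aᵀg reads: 6·m + (7/24)·c = -10;  (7/24)·m + (1465/576)·c = -7/12.
Eliminating c: (1465/576)·(row 1) − (7/24)·(row 2) gives (8741/576)·m = (1465/576)·(-10) − (7/24)·(-7/12) = -1819/72, so m = -14552/8741.
Then c = ((-7/12) − (7/24)·(-14552/8741))/(1465/576) = -336/8741.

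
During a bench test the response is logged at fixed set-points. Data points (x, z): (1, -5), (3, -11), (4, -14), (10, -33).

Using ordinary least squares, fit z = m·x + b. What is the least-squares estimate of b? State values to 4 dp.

b = -1.7000

From the data, Σx·x = 126, Σx = 18, Σ1 = 4.
And Σx·z = -424, Σz = -63.
Normal equations: [[126, 18]; [18, 4]]·[m, b]ᵀ = [-424, -63]ᵀ.
Eliminating b: 4·(row 1) − 18·(row 2) gives 180·m = 4·(-424) − 18·(-63) = -562, so m = -281/90.
Then b = ((-63) − 18·(-281/90))/4 = -17/10.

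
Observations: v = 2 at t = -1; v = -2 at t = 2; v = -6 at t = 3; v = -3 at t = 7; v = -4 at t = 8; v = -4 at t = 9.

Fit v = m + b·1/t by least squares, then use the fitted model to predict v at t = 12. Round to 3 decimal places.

v̂ = -3.031

The normal system XᵀX·[m, b]ᵀ = Xᵀv is [[6, 107/504]; [107/504, 358033/254016]]·[m, b]ᵀ = [-17, -803/126]ᵀ.
Eliminating b: (358033/254016)·(row 1) − (107/504)·(row 2) gives (2136749/254016)·m = (358033/254016)·(-17) − (107/504)·(-803/126) = -820411/36288, so m = -5742877/2136749.
Then b = ((-803/126) − (107/504)·(-5742877/2136749))/(358033/254016) = -8796312/2136749.
At t = 12: v̂ = (-5742877/2136749)·(1) + (-8796312/2136749)·(1/12) = -223307/73681.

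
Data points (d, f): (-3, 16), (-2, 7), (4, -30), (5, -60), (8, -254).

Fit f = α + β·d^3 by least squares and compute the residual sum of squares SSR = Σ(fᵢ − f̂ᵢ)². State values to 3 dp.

SSR = 0.438

Sums needed: Σ1 = 5, Σd^3 = 666, Σd^3·d^3 = 282658.
For Xᵀf: Σf = -321, Σd^3·f = -139956.
Normal equations: [[5, 666]; [666, 282658]]·[α, β]ᵀ = [-321, -139956]ᵀ.
Determinant 5·282658 − 666² = 969734.
α = ((-321)·282658 − 666·(-139956))/969734 = 1238739/484867; β = (5·(-139956) − 666·(-321))/969734 = -242997/484867.
Residuals: -41786/484867, 211354/484867, -232941/484867, 43866/484867, 19507/484867; SSR = 212394/484867.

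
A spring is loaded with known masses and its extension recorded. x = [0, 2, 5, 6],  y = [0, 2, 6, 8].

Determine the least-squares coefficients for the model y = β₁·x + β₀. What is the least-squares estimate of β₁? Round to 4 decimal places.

β₁ = 1.3187

Entries of MᵀM: Σx·x = 65, Σx = 13, Σ1 = 4.
Right-hand side: Σx·y = 82, Σy = 16.
Normal equations: [[65, 13]; [13, 4]]·[β₁, β₀]ᵀ = [82, 16]ᵀ.
det = 65·4 − 13² = 91.
β₁ = (82·4 − 13·16)/91 = 120/91; β₀ = (65·16 − 13·82)/91 = -2/7.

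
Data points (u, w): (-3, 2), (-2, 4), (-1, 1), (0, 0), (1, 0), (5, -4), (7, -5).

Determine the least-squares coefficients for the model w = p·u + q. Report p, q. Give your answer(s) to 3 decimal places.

With design matrix M, MᵀM = [[89, 7]; [7, 7]] and Mᵀw = [-70, -2]ᵀ.
Δ = 89·7 − 7² = 574.
p = ((-70)·7 − 7·(-2))/574 = -34/41; q = (89·(-2) − 7·(-70))/574 = 156/287.

p = -0.829, q = 0.544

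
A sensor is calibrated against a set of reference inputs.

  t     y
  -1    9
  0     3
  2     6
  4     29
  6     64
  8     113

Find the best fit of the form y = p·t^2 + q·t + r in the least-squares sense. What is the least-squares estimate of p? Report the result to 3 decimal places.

Setting ∂/∂p … = 0 gives: 5665·p + 799·q + 121·r = 10033;  799·p + 121·q + 19·r = 1407;  121·p + 19·q + 6·r = 224.
Row-reducing yields p = 13627/6978, q = -65609/34890, r = 22711/5815.

p = 1.953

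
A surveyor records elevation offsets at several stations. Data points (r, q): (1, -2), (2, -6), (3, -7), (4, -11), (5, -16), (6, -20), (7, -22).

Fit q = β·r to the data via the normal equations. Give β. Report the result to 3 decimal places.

The normal system MᵀM·[β]ᵀ = Mᵀq is [[140]]·[β]ᵀ = [-433]ᵀ.
β = (-433)/140 = -3.09286.

β = -3.093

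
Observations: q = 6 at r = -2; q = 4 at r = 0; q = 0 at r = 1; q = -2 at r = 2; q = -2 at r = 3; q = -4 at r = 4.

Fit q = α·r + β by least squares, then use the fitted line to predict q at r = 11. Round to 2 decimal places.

q̂ = -16.51

The normal equations are: 34·α + 8·β = -38;  8·α + 6·β = 2.
(Σr·r = 34, Σr = 8, Σ1 = 6, Σr·q = -38, Σq = 2.)
Eliminating β: 6·(row 1) − 8·(row 2) gives 140·α = 6·(-38) − 8·2 = -244, so α = -61/35.
Then β = (2 − 8·(-61/35))/6 = 93/35.
At r = 11: q̂ = (-61/35)·(11) + (93/35)·(1) = -578/35.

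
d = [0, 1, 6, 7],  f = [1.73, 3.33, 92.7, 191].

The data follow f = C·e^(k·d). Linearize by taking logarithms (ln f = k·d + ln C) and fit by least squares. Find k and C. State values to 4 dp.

k = 0.6697, C = 1.7144

Let Y = ln f. Fitting Y = k·d + ln C by least squares:
Σd = 14.0000, Σ(d)² = 86.0000, Σln f = 11.5327, Σd·ln f = 65.1451.
Equations: 86.0000·k + 14.0000·ln C = 65.1451;  14.0000·k + 4·ln C = 11.5327.
Solving (det = 148.0000): k = 0.66974, ln C = 0.53908, so C = exp(0.53908) = 1.71443.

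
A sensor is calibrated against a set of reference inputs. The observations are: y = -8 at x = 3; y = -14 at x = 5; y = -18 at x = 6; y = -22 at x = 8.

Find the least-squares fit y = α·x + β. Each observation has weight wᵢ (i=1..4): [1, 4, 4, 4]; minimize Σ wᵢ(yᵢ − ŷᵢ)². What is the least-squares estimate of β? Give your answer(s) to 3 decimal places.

From the data, Σwᵢ·x·x = 509, Σwᵢ·x = 79, Σwᵢ·1 = 13.
Moment sums: Σwᵢ·x·y = -1440, Σwᵢ·y = -224.
MᵀWM·[α, β]ᵀ = MᵀWy becomes [[509, 79]; [79, 13]]·[α, β]ᵀ = [-1440, -224]ᵀ.
Determinant 509·13 − 79² = 376.
α = ((-1440)·13 − 79·(-224))/376 = -128/47; β = (509·(-224) − 79·(-1440))/376 = -32/47.

β = -0.681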